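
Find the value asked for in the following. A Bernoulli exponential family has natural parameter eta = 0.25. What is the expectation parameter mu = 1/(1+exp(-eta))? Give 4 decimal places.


Dual coordinate (expectation parameter) for Bernoulli:
mu = 1/(1+exp(-eta)).
eta = 0.25.
exp(-eta) = exp(-0.25) = 0.778801.
mu = 1/(1+0.778801) = 0.5622

0.5622


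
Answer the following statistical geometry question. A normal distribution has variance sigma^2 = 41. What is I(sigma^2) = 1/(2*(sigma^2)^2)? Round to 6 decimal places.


Fisher information for variance: I(sigma^2) = 1/(2*sigma^4).
sigma^2 = 41, so sigma^4 = 1681.
I = 1/(2*1681) = 1/3362 = 0.000297

0.000297


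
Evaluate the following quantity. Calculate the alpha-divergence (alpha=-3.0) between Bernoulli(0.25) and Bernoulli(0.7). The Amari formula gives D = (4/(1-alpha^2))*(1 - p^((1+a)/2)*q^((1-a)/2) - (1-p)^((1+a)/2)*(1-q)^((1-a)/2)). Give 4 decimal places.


Amari alpha-divergence:
D = (4/(1-alpha^2))*(1 - p^((1+a)/2)*q^((1-a)/2) - (1-p)^((1+a)/2)*(1-q)^((1-a)/2)).
alpha = -3.0, p = 0.25, q = 0.7.
e1 = (1+alpha)/2 = -1.0, e2 = (1-alpha)/2 = 2.0.
t1 = p^e1 * q^e2 = 0.25^-1.0 * 0.7^2.0 = 1.96.
t2 = (1-p)^e1 * (1-q)^e2 = 0.75^-1.0 * 0.3^2.0 = 0.12.
4/(1-alpha^2) = -0.5.
D = -0.5*(1 - 1.96 - 0.12) = 0.5400

0.5400


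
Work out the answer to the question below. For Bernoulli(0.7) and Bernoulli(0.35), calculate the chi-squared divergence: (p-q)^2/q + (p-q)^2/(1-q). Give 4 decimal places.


Chi-squared divergence between Bernoulli distributions:
chi^2 = (p-q)^2/q + (p-q)^2/(1-q).
p = 0.7, q = 0.35, p-q = 0.35.
(p-q)^2 = 0.1225.
term1 = 0.1225/0.35 = 0.35.
term2 = 0.1225/0.65 = 0.188462.
chi^2 = 0.35 + 0.188462 = 0.5385

0.5385


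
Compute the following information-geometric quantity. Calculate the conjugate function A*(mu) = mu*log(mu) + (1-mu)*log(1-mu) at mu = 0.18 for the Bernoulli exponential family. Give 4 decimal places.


Legendre transform for Bernoulli:
A*(mu) = mu*log(mu) + (1-mu)*log(1-mu).
mu = 0.18, 1-mu = 0.82.
mu*log(mu) = 0.18*log(0.18) = -0.308664.
(1-mu)*log(1-mu) = 0.82*log(0.82) = -0.16273.
A* = -0.308664 + -0.16273 = -0.4714

-0.4714


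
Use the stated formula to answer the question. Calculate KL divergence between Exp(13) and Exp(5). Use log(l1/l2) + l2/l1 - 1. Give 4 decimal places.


KL divergence for exponential family:
KL = log(l1/l2) + l2/l1 - 1.
log(13/5) = 0.955511.
5/13 = 0.384615.
KL = 0.955511 + 0.384615 - 1 = 0.3401

0.3401


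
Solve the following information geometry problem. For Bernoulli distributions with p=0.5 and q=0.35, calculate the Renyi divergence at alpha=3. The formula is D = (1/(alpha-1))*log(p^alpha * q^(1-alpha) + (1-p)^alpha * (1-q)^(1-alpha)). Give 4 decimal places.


Renyi divergence of order alpha between Bernoulli distributions:
D = (1/(alpha-1))*log(p^alpha * q^(1-alpha) + (1-p)^alpha * (1-q)^(1-alpha)).
alpha = 3, p = 0.5, q = 0.35.
p^alpha * q^(1-alpha) = 0.5^3 * 0.35^-2 = 1.020408.
(1-p)^alpha * (1-q)^(1-alpha) = 0.5^3 * 0.65^-2 = 0.295858.
sum = 1.020408 + 0.295858 = 1.316266.
D = (1/2)*log(1.316266) = 0.1374

0.1374


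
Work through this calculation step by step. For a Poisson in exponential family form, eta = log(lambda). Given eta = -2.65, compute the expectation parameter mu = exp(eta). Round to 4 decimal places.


Expectation parameter for Poisson exponential family:
mu = exp(eta).
eta = -2.65.
mu = exp(-2.65) = 0.0707

0.0707


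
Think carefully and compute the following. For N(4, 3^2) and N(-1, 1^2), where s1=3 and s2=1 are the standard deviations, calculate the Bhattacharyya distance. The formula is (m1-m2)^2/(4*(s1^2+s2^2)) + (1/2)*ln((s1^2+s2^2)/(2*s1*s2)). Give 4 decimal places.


Bhattacharyya distance between two Gaussians:
DB = (m1-m2)^2/(4*(s1^2+s2^2)) + (1/2)*ln((s1^2+s2^2)/(2*s1*s2)).
(m1-m2)^2 = (5)^2 = 25.
s1^2+s2^2 = 9 + 1 = 10.
term1 = 25/40 = 0.625.
term2 = 0.5*ln(10/6.0) = 0.255413.
DB = 0.625 + 0.255413 = 0.8804

0.8804


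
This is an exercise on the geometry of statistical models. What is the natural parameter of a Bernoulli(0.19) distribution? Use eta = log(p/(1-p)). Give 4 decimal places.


Natural parameter for Bernoulli: eta = log(p/(1-p)).
p = 0.19, 1-p = 0.81.
p/(1-p) = 0.234568.
eta = log(0.234568) = -1.4500

-1.4500


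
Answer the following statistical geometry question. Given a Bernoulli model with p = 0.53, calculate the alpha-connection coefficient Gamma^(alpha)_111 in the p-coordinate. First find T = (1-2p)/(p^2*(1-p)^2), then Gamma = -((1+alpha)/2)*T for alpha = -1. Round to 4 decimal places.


Skewness (Amari-Chentsov) tensor: T = (1-2p)/(p^2*(1-p)^2).
p = 0.53, 1-2p = -0.06, p^2 = 0.2809, (1-p)^2 = 0.2209.
T = -0.06/(0.2809 * 0.2209) = -0.96695.
In the p-coordinate, Gamma^(alpha) = Gamma^(0) - (alpha/2)*T with Gamma^(0) = (1/2)*g'(p) = -T/2,
so Gamma^(alpha) = -((1+alpha)/2)*T.
alpha = -1, -(1+alpha)/2 = 0.0.
Gamma = 0.0 * -0.96695 = 0.0000

0.0000


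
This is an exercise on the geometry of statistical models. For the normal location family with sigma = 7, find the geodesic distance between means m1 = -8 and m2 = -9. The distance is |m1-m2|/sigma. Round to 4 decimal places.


On the fixed-variance normal subfamily, geodesic distance = |m1-m2|/sigma.
|-8 - -9| = 1.
sigma = 7.
d = 1/7 = 0.1429

0.1429


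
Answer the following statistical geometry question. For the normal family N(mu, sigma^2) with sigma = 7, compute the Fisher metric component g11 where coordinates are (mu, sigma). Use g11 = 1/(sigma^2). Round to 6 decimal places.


For the 2-parameter normal family, the Fisher metric has:
  g11 = 1/sigma^2, g22 = 2/sigma^2.
sigma = 7, sigma^2 = 49.
g11 = 0.020408

0.020408


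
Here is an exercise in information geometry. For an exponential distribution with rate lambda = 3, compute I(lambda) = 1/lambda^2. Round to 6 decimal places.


Fisher information for exponential: I(lambda) = 1/lambda^2.
lambda = 3, lambda^2 = 9.
I = 1/9 = 0.111111

0.111111


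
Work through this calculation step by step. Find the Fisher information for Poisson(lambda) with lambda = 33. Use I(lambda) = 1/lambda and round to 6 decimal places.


Fisher information for Poisson: I(lambda) = 1/lambda.
lambda = 33.
I(lambda) = 1/33 = 0.030303

0.030303


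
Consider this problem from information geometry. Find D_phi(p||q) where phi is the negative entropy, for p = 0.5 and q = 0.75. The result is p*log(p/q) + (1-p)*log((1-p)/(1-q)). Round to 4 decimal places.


Bregman divergence with negative entropy generator:
D = p*log(p/q) + (1-p)*log((1-p)/(1-q)).
p = 0.5, q = 0.75.
p*log(p/q) = 0.5*log(0.5/0.75) = -0.202733.
(1-p)*log((1-p)/(1-q)) = 0.5*log(0.5/0.25) = 0.346574.
D = -0.202733 + 0.346574 = 0.1438

0.1438


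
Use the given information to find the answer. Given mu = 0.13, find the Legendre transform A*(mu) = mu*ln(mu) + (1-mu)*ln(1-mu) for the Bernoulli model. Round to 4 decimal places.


Legendre transform for Bernoulli:
A*(mu) = mu*log(mu) + (1-mu)*log(1-mu).
mu = 0.13, 1-mu = 0.87.
mu*log(mu) = 0.13*log(0.13) = -0.265229.
(1-mu)*log(1-mu) = 0.87*log(0.87) = -0.121158.
A* = -0.265229 + -0.121158 = -0.3864

-0.3864


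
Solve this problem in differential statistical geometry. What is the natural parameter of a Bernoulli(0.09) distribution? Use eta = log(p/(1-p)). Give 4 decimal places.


Natural parameter for Bernoulli: eta = log(p/(1-p)).
p = 0.09, 1-p = 0.91.
p/(1-p) = 0.098901.
eta = log(0.098901) = -2.3136

-2.3136


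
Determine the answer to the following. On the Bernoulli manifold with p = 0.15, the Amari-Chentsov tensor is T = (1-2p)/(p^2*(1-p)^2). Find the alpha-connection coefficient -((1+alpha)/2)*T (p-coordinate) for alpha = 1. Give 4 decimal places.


Skewness (Amari-Chentsov) tensor: T = (1-2p)/(p^2*(1-p)^2).
p = 0.15, 1-2p = 0.7, p^2 = 0.0225, (1-p)^2 = 0.7225.
T = 0.7/(0.0225 * 0.7225) = 43.060361.
In the p-coordinate, Gamma^(alpha) = Gamma^(0) - (alpha/2)*T with Gamma^(0) = (1/2)*g'(p) = -T/2,
so Gamma^(alpha) = -((1+alpha)/2)*T.
alpha = 1, -(1+alpha)/2 = -1.0.
Gamma = -1.0 * 43.060361 = -43.0604

-43.0604


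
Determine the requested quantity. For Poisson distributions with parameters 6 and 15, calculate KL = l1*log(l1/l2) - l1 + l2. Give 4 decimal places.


KL divergence for Poisson:
KL = l1*log(l1/l2) - l1 + l2.
l1 = 6, l2 = 15.
log(6/15) = -0.916291.
l1*log(l1/l2) = 6 * -0.916291 = -5.497744.
KL = -5.497744 - 6 + 15 = 3.5023

3.5023


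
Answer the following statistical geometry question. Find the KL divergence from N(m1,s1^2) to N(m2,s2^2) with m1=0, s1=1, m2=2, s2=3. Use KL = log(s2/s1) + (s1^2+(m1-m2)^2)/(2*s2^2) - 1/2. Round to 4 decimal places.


KL divergence between normal distributions:
KL = log(s2/s1) + (s1^2 + (m1-m2)^2)/(2*s2^2) - 1/2.
log(3/1) = 1.098612.
(1^2 + (0-2)^2)/(2*3^2) = (1 + 4)/18 = 0.277778.
KL = 1.098612 + 0.277778 - 0.5 = 0.8764

0.8764


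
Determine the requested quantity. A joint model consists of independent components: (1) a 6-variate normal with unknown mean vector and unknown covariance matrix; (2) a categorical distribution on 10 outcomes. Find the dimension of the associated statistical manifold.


The dimension of a statistical manifold equals the number of free
(independent) real parameters of the model. For a product of independent
blocks the parameter counts add.
- 6-variate normal: 6 (mean) + 6*7/2 = 21 (symmetric covariance) = 27.
- categorical on 10 outcomes (probabilities sum to 1): 10-1 = 9.
Total = 27 + 9 = 36.
Dimension = 36

36


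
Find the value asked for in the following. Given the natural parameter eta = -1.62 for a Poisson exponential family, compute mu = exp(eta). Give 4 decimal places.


Expectation parameter for Poisson exponential family:
mu = exp(eta).
eta = -1.62.
mu = exp(-1.62) = 0.1979

0.1979


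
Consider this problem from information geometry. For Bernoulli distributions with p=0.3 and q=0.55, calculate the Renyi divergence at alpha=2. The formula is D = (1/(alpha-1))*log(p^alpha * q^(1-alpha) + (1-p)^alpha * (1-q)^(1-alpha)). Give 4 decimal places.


Renyi divergence of order alpha between Bernoulli distributions:
D = (1/(alpha-1))*log(p^alpha * q^(1-alpha) + (1-p)^alpha * (1-q)^(1-alpha)).
alpha = 2, p = 0.3, q = 0.55.
p^alpha * q^(1-alpha) = 0.3^2 * 0.55^-1 = 0.163636.
(1-p)^alpha * (1-q)^(1-alpha) = 0.7^2 * 0.45^-1 = 1.088889.
sum = 0.163636 + 1.088889 = 1.252525.
D = (1/1)*log(1.252525) = 0.2252

0.2252


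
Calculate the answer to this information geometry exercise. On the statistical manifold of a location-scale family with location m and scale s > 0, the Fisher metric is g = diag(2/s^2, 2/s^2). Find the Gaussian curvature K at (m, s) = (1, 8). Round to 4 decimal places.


The metric has the form g = (A dm^2 + B ds^2)/s^2 with A = 2, B = 2.
Substitute u = sqrt(A/B)*m: g = B*(du^2 + ds^2)/s^2, i.e. B times the
Poincare upper half-plane metric, which has constant Gaussian curvature -1.
Scaling a 2D metric by a constant c divides the Gaussian curvature by c,
so K = -1/B = -1/(2) = -0.5000 everywhere (the point (m, s) = (1, 8) is irrelevant:
the curvature is constant).
The requested Gaussian curvature is K = -0.5000.

-0.5000


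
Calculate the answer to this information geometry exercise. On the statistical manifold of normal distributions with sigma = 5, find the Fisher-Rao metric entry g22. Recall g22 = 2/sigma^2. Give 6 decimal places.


For the 2-parameter normal family, the Fisher metric has:
  g11 = 1/sigma^2, g22 = 2/sigma^2.
sigma = 5, sigma^2 = 25.
g22 = 0.080000

0.080000


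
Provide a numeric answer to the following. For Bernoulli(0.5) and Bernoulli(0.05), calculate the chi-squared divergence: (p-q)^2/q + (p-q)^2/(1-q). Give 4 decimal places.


Chi-squared divergence between Bernoulli distributions:
chi^2 = (p-q)^2/q + (p-q)^2/(1-q).
p = 0.5, q = 0.05, p-q = 0.45.
(p-q)^2 = 0.2025.
term1 = 0.2025/0.05 = 4.05.
term2 = 0.2025/0.95 = 0.213158.
chi^2 = 4.05 + 0.213158 = 4.2632

4.2632


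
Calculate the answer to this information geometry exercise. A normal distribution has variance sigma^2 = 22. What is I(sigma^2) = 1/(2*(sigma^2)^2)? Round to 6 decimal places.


Fisher information for variance: I(sigma^2) = 1/(2*sigma^4).
sigma^2 = 22, so sigma^4 = 484.
I = 1/(2*484) = 1/968 = 0.001033

0.001033


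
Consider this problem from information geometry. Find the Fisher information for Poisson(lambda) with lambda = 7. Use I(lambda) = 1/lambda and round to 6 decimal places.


Fisher information for Poisson: I(lambda) = 1/lambda.
lambda = 7.
I(lambda) = 1/7 = 0.142857

0.142857


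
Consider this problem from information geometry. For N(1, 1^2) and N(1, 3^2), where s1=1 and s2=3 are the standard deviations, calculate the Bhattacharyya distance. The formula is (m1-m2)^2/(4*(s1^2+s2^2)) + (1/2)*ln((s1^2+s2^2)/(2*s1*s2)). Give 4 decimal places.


Bhattacharyya distance between two Gaussians:
DB = (m1-m2)^2/(4*(s1^2+s2^2)) + (1/2)*ln((s1^2+s2^2)/(2*s1*s2)).
(m1-m2)^2 = (0)^2 = 0.
s1^2+s2^2 = 1 + 9 = 10.
term1 = 0/40 = 0.0.
term2 = 0.5*ln(10/6.0) = 0.255413.
DB = 0.0 + 0.255413 = 0.2554

0.2554


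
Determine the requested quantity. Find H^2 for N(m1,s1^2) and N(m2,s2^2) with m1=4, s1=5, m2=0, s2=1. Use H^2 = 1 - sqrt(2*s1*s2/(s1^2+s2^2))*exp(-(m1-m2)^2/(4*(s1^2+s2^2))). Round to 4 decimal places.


Squared Hellinger distance for Gaussians:
H^2 = 1 - sqrt(2*s1*s2/(s1^2+s2^2)) * exp(-(m1-m2)^2/(4*(s1^2+s2^2))).
s1^2 = 25, s2^2 = 1, s1^2+s2^2 = 26.
sqrt(2*5*1/(26)) = 0.620174.
(m1-m2)^2 = (4)^2 = 16.
exp(-16/(4*26)) = exp(-0.153846) = 0.857404.
H^2 = 1 - 0.620174*0.857404 = 0.4683

0.4683


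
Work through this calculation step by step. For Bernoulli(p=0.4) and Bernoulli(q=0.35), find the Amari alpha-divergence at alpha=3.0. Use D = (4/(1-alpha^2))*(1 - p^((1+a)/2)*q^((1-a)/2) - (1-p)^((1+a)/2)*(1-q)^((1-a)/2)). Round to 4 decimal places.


Amari alpha-divergence:
D = (4/(1-alpha^2))*(1 - p^((1+a)/2)*q^((1-a)/2) - (1-p)^((1+a)/2)*(1-q)^((1-a)/2)).
alpha = 3.0, p = 0.4, q = 0.35.
e1 = (1+alpha)/2 = 2.0, e2 = (1-alpha)/2 = -1.0.
t1 = p^e1 * q^e2 = 0.4^2.0 * 0.35^-1.0 = 0.457143.
t2 = (1-p)^e1 * (1-q)^e2 = 0.6^2.0 * 0.65^-1.0 = 0.553846.
4/(1-alpha^2) = -0.5.
D = -0.5*(1 - 0.457143 - 0.553846) = 0.0055

0.0055


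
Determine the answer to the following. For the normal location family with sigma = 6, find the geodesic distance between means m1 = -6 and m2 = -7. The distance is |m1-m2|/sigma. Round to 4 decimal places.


On the fixed-variance normal subfamily, geodesic distance = |m1-m2|/sigma.
|-6 - -7| = 1.
sigma = 6.
d = 1/6 = 0.1667

0.1667


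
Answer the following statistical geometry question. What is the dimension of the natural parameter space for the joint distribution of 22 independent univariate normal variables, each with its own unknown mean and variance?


Exponential family dimension calculation:
Each univariate normal has two natural parameters (mu/sigma^2 and -1/(2 sigma^2)).
With 22 independent components, dim = 2 * 22 = 44.

44


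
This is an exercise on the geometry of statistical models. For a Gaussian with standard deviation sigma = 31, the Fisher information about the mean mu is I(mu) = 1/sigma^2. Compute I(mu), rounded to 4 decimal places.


The Fisher information for the mean of a normal distribution is I(mu) = 1/sigma^2.
sigma = 31, so sigma^2 = 961.
I(mu) = 1/961 = 0.0010

0.0010


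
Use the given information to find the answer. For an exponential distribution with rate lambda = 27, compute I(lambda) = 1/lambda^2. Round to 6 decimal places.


Fisher information for exponential: I(lambda) = 1/lambda^2.
lambda = 27, lambda^2 = 729.
I = 1/729 = 0.001372

0.001372


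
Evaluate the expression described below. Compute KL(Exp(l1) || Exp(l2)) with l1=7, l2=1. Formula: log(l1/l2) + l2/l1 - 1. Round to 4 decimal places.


KL divergence for exponential family:
KL = log(l1/l2) + l2/l1 - 1.
log(7/1) = 1.94591.
1/7 = 0.142857.
KL = 1.94591 + 0.142857 - 1 = 1.0888

1.0888


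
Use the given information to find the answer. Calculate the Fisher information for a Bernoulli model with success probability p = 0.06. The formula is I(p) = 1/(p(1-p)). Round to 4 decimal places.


For Bernoulli(p), Fisher information is I(p) = 1/(p*(1-p)).
p = 0.06, 1-p = 0.94.
p*(1-p) = 0.0564.
I(p) = 1/0.0564 = 17.7305

17.7305


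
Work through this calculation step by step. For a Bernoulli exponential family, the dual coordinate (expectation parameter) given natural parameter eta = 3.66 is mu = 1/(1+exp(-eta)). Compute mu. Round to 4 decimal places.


Dual coordinate (expectation parameter) for Bernoulli:
mu = 1/(1+exp(-eta)).
eta = 3.66.
exp(-eta) = exp(-3.66) = 0.025733.
mu = 1/(1+0.025733) = 0.9749

0.9749


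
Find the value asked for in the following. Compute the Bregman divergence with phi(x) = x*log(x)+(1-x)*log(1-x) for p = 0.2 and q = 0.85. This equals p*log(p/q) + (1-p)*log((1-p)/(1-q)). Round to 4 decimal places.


Bregman divergence with negative entropy generator:
D = p*log(p/q) + (1-p)*log((1-p)/(1-q)).
p = 0.2, q = 0.85.
p*log(p/q) = 0.2*log(0.2/0.85) = -0.289384.
(1-p)*log((1-p)/(1-q)) = 0.8*log(0.8/0.15) = 1.339181.
D = -0.289384 + 1.339181 = 1.0498

1.0498


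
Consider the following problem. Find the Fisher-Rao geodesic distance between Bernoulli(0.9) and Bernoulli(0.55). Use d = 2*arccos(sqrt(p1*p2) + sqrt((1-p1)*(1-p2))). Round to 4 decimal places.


Geodesic distance on Bernoulli manifold:
d(p1,p2) = 2*arccos(sqrt(p1*p2) + sqrt((1-p1)*(1-p2))).
sqrt(p1*p2) = sqrt(0.9*0.55) = 0.703562.
sqrt((1-p1)*(1-p2)) = sqrt(0.1*0.45) = 0.212132.
arg = 0.703562 + 0.212132 = 0.915694.
d = 2*arccos(0.915694) = 0.8271

0.8271


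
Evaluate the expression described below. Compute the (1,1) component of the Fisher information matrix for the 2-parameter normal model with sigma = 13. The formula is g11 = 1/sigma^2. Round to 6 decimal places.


For the 2-parameter normal family, the Fisher metric has:
  g11 = 1/sigma^2, g22 = 2/sigma^2.
sigma = 13, sigma^2 = 169.
g11 = 0.005917

0.005917


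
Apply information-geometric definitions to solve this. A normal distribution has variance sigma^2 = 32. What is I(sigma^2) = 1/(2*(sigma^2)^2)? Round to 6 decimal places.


Fisher information for variance: I(sigma^2) = 1/(2*sigma^4).
sigma^2 = 32, so sigma^4 = 1024.
I = 1/(2*1024) = 1/2048 = 0.000488

0.000488


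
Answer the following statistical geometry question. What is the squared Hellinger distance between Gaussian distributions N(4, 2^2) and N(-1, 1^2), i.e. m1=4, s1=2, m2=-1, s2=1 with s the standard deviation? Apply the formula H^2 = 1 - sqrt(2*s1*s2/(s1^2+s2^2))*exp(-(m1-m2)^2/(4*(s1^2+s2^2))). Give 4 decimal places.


Squared Hellinger distance for Gaussians:
H^2 = 1 - sqrt(2*s1*s2/(s1^2+s2^2)) * exp(-(m1-m2)^2/(4*(s1^2+s2^2))).
s1^2 = 4, s2^2 = 1, s1^2+s2^2 = 5.
sqrt(2*2*1/(5)) = 0.894427.
(m1-m2)^2 = (5)^2 = 25.
exp(-25/(4*5)) = exp(-1.25) = 0.286505.
H^2 = 1 - 0.894427*0.286505 = 0.7437

0.7437


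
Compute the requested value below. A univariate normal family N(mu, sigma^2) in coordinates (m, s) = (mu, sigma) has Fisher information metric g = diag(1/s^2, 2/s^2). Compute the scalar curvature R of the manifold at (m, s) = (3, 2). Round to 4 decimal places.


The metric has the form g = (A dm^2 + B ds^2)/s^2 with A = 1, B = 2.
Substitute u = sqrt(A/B)*m: g = B*(du^2 + ds^2)/s^2, i.e. B times the
Poincare upper half-plane metric, which has constant Gaussian curvature -1.
Scaling a 2D metric by a constant c divides the Gaussian curvature by c,
so K = -1/B = -1/(2) = -0.5000 everywhere (the point (m, s) = (3, 2) is irrelevant:
the curvature is constant).
Scalar curvature in dimension 2: R = 2K = -2/(2) = -1.0000.

-1.0000


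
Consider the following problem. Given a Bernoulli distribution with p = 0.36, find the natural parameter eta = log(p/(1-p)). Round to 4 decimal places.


Natural parameter for Bernoulli: eta = log(p/(1-p)).
p = 0.36, 1-p = 0.64.
p/(1-p) = 0.5625.
eta = log(0.5625) = -0.5754

-0.5754


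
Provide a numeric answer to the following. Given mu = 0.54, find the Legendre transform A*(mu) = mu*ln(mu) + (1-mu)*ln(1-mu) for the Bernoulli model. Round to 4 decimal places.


Legendre transform for Bernoulli:
A*(mu) = mu*log(mu) + (1-mu)*log(1-mu).
mu = 0.54, 1-mu = 0.46.
mu*log(mu) = 0.54*log(0.54) = -0.332741.
(1-mu)*log(1-mu) = 0.46*log(0.46) = -0.357203.
A* = -0.332741 + -0.357203 = -0.6899

-0.6899


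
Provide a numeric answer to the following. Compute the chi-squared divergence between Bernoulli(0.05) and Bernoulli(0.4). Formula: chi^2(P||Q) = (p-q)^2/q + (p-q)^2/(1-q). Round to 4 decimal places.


Chi-squared divergence between Bernoulli distributions:
chi^2 = (p-q)^2/q + (p-q)^2/(1-q).
p = 0.05, q = 0.4, p-q = -0.35.
(p-q)^2 = 0.1225.
term1 = 0.1225/0.4 = 0.30625.
term2 = 0.1225/0.6 = 0.204167.
chi^2 = 0.30625 + 0.204167 = 0.5104

0.5104


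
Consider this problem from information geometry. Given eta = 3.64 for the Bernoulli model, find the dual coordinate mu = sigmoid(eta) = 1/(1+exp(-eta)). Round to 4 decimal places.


Dual coordinate (expectation parameter) for Bernoulli:
mu = 1/(1+exp(-eta)).
eta = 3.64.
exp(-eta) = exp(-3.64) = 0.026252.
mu = 1/(1+0.026252) = 0.9744

0.9744


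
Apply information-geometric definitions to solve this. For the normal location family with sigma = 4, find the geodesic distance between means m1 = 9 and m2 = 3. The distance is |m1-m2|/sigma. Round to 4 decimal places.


On the fixed-variance normal subfamily, geodesic distance = |m1-m2|/sigma.
|9 - 3| = 6.
sigma = 4.
d = 6/4 = 1.5000

1.5000


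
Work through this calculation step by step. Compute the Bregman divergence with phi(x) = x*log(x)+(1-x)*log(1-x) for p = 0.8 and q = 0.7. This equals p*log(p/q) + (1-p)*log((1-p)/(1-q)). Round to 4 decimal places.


Bregman divergence with negative entropy generator:
D = p*log(p/q) + (1-p)*log((1-p)/(1-q)).
p = 0.8, q = 0.7.
p*log(p/q) = 0.8*log(0.8/0.7) = 0.106825.
(1-p)*log((1-p)/(1-q)) = 0.2*log(0.2/0.3) = -0.081093.
D = 0.106825 + -0.081093 = 0.0257

0.0257


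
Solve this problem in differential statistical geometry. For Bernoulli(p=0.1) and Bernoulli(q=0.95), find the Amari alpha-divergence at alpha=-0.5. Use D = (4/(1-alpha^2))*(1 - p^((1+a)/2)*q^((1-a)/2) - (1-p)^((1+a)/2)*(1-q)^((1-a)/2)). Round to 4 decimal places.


Amari alpha-divergence:
D = (4/(1-alpha^2))*(1 - p^((1+a)/2)*q^((1-a)/2) - (1-p)^((1+a)/2)*(1-q)^((1-a)/2)).
alpha = -0.5, p = 0.1, q = 0.95.
e1 = (1+alpha)/2 = 0.25, e2 = (1-alpha)/2 = 0.75.
t1 = p^e1 * q^e2 = 0.1^0.25 * 0.95^0.75 = 0.541119.
t2 = (1-p)^e1 * (1-q)^e2 = 0.9^0.25 * 0.05^0.75 = 0.102988.
4/(1-alpha^2) = 5.333333.
D = 5.333333*(1 - 0.541119 - 0.102988) = 1.8981

1.8981


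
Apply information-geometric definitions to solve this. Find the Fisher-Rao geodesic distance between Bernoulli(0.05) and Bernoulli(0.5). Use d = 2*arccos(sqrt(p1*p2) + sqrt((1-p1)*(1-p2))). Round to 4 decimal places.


Geodesic distance on Bernoulli manifold:
d(p1,p2) = 2*arccos(sqrt(p1*p2) + sqrt((1-p1)*(1-p2))).
sqrt(p1*p2) = sqrt(0.05*0.5) = 0.158114.
sqrt((1-p1)*(1-p2)) = sqrt(0.95*0.5) = 0.689202.
arg = 0.158114 + 0.689202 = 0.847316.
d = 2*arccos(0.847316) = 1.1198

1.1198


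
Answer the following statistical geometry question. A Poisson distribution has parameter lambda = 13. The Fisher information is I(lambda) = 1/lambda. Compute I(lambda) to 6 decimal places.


Fisher information for Poisson: I(lambda) = 1/lambda.
lambda = 13.
I(lambda) = 1/13 = 0.076923

0.076923


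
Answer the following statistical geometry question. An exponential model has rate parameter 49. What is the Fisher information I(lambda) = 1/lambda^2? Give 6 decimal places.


Fisher information for exponential: I(lambda) = 1/lambda^2.
lambda = 49, lambda^2 = 2401.
I = 1/2401 = 0.000416

0.000416


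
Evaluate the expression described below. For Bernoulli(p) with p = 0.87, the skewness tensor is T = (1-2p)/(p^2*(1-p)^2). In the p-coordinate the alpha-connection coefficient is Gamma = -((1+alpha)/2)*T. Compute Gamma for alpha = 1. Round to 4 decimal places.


Skewness (Amari-Chentsov) tensor: T = (1-2p)/(p^2*(1-p)^2).
p = 0.87, 1-2p = -0.74, p^2 = 0.7569, (1-p)^2 = 0.0169.
T = -0.74/(0.7569 * 0.0169) = -57.850419.
In the p-coordinate, Gamma^(alpha) = Gamma^(0) - (alpha/2)*T with Gamma^(0) = (1/2)*g'(p) = -T/2,
so Gamma^(alpha) = -((1+alpha)/2)*T.
alpha = 1, -(1+alpha)/2 = -1.0.
Gamma = -1.0 * -57.850419 = 57.8504

57.8504


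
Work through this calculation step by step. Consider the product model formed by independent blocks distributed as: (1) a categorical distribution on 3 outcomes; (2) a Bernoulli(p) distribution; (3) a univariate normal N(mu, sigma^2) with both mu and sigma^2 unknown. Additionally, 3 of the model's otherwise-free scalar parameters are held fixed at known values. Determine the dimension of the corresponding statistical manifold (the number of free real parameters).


The dimension of a statistical manifold equals the number of free
(independent) real parameters of the model. For a product of independent
blocks the parameter counts add.
- categorical on 3 outcomes (probabilities sum to 1): 3-1 = 2.
- Bernoulli (p): 1.
- normal (mu, sigma^2): 2.
Total = 2 + 1 + 2 = 5.
3 parameter(s) fixed at known values: 5 - 3 = 2.
Dimension = 2

2


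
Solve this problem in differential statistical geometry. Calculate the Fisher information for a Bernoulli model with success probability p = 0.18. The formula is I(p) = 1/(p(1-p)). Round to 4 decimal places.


For Bernoulli(p), Fisher information is I(p) = 1/(p*(1-p)).
p = 0.18, 1-p = 0.82.
p*(1-p) = 0.1476.
I(p) = 1/0.1476 = 6.7751

6.7751


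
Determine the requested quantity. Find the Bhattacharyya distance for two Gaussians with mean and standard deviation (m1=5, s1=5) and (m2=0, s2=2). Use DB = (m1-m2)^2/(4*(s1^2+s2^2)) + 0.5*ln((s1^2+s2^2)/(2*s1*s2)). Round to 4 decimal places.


Bhattacharyya distance between two Gaussians:
DB = (m1-m2)^2/(4*(s1^2+s2^2)) + (1/2)*ln((s1^2+s2^2)/(2*s1*s2)).
(m1-m2)^2 = (5)^2 = 25.
s1^2+s2^2 = 25 + 4 = 29.
term1 = 25/116 = 0.215517.
term2 = 0.5*ln(29/20.0) = 0.185782.
DB = 0.215517 + 0.185782 = 0.4013

0.4013


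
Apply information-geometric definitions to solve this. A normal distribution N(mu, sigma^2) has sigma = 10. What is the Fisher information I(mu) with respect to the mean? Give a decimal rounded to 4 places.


The Fisher information for the mean of a normal distribution is I(mu) = 1/sigma^2.
sigma = 10, so sigma^2 = 100.
I(mu) = 1/100 = 0.0100

0.0100


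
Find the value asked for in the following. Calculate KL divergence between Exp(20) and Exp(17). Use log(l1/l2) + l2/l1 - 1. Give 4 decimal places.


KL divergence for exponential family:
KL = log(l1/l2) + l2/l1 - 1.
log(20/17) = 0.162519.
17/20 = 0.85.
KL = 0.162519 + 0.85 - 1 = 0.0125

0.0125


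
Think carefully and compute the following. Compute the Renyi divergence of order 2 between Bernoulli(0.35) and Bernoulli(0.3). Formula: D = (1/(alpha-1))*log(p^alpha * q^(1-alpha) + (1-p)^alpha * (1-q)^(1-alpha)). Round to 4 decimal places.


Renyi divergence of order alpha between Bernoulli distributions:
D = (1/(alpha-1))*log(p^alpha * q^(1-alpha) + (1-p)^alpha * (1-q)^(1-alpha)).
alpha = 2, p = 0.35, q = 0.3.
p^alpha * q^(1-alpha) = 0.35^2 * 0.3^-1 = 0.408333.
(1-p)^alpha * (1-q)^(1-alpha) = 0.65^2 * 0.7^-1 = 0.603571.
sum = 0.408333 + 0.603571 = 1.011905.
D = (1/1)*log(1.011905) = 0.0118

0.0118


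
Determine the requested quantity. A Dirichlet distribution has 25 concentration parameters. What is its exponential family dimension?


Exponential family dimension calculation:
Dirichlet with 25 components has 25 natural parameters.

25


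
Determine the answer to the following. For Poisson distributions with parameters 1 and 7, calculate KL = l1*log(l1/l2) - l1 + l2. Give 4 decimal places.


KL divergence for Poisson:
KL = l1*log(l1/l2) - l1 + l2.
l1 = 1, l2 = 7.
log(1/7) = -1.94591.
l1*log(l1/l2) = 1 * -1.94591 = -1.94591.
KL = -1.94591 - 1 + 7 = 4.0541

4.0541


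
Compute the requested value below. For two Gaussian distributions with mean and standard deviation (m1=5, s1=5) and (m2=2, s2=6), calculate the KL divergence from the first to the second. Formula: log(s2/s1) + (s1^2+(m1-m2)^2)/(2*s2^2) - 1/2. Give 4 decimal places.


KL divergence between normal distributions:
KL = log(s2/s1) + (s1^2 + (m1-m2)^2)/(2*s2^2) - 1/2.
log(6/5) = 0.182322.
(5^2 + (5-2)^2)/(2*6^2) = (25 + 9)/72 = 0.472222.
KL = 0.182322 + 0.472222 - 0.5 = 0.1545

0.1545


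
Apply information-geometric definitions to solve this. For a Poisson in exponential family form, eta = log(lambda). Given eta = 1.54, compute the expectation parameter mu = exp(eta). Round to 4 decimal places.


Expectation parameter for Poisson exponential family:
mu = exp(eta).
eta = 1.54.
mu = exp(1.54) = 4.6646

4.6646


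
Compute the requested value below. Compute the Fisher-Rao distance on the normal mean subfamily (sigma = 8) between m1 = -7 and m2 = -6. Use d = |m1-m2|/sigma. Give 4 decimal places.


On the fixed-variance normal subfamily, geodesic distance = |m1-m2|/sigma.
|-7 - -6| = 1.
sigma = 8.
d = 1/8 = 0.1250

0.1250


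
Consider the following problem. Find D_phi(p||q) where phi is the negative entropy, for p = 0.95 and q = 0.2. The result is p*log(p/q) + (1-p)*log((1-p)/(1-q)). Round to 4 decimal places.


Bregman divergence with negative entropy generator:
D = p*log(p/q) + (1-p)*log((1-p)/(1-q)).
p = 0.95, q = 0.2.
p*log(p/q) = 0.95*log(0.95/0.2) = 1.480237.
(1-p)*log((1-p)/(1-q)) = 0.05*log(0.05/0.8) = -0.138629.
D = 1.480237 + -0.138629 = 1.3416

1.3416


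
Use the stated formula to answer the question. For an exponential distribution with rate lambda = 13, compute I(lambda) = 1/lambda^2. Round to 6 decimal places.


Fisher information for exponential: I(lambda) = 1/lambda^2.
lambda = 13, lambda^2 = 169.
I = 1/169 = 0.005917

0.005917


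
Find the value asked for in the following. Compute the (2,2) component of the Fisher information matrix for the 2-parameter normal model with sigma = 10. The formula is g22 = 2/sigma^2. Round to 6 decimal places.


For the 2-parameter normal family, the Fisher metric has:
  g11 = 1/sigma^2, g22 = 2/sigma^2.
sigma = 10, sigma^2 = 100.
g22 = 0.020000

0.020000


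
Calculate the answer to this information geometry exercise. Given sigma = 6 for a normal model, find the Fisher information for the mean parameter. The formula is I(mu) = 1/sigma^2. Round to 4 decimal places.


The Fisher information for the mean of a normal distribution is I(mu) = 1/sigma^2.
sigma = 6, so sigma^2 = 36.
I(mu) = 1/36 = 0.0278

0.0278


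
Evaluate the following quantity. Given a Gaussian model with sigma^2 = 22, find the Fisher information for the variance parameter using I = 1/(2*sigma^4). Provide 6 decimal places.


Fisher information for variance: I(sigma^2) = 1/(2*sigma^4).
sigma^2 = 22, so sigma^4 = 484.
I = 1/(2*484) = 1/968 = 0.001033

0.001033


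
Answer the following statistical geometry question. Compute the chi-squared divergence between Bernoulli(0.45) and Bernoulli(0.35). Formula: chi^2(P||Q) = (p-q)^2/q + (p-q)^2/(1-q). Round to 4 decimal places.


Chi-squared divergence between Bernoulli distributions:
chi^2 = (p-q)^2/q + (p-q)^2/(1-q).
p = 0.45, q = 0.35, p-q = 0.1.
(p-q)^2 = 0.01.
term1 = 0.01/0.35 = 0.028571.
term2 = 0.01/0.65 = 0.015385.
chi^2 = 0.028571 + 0.015385 = 0.0440

0.0440


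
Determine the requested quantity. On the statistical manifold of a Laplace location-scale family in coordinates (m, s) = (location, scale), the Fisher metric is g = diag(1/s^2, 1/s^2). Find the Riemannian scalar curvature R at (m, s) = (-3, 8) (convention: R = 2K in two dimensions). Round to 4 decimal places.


The metric has the form g = (A dm^2 + B ds^2)/s^2 with A = 1, B = 1.
Substitute u = sqrt(A/B)*m: g = B*(du^2 + ds^2)/s^2, i.e. B times the
Poincare upper half-plane metric, which has constant Gaussian curvature -1.
Scaling a 2D metric by a constant c divides the Gaussian curvature by c,
so K = -1/B = -1/(1) = -1.0000 everywhere (the point (m, s) = (-3, 8) is irrelevant:
the curvature is constant).
Scalar curvature in dimension 2: R = 2K = -2/(1) = -2.0000.

-2.0000


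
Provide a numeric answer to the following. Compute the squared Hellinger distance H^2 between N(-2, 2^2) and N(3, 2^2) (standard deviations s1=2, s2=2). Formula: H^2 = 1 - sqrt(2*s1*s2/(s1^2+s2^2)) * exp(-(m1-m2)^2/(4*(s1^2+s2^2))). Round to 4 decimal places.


Squared Hellinger distance for Gaussians:
H^2 = 1 - sqrt(2*s1*s2/(s1^2+s2^2)) * exp(-(m1-m2)^2/(4*(s1^2+s2^2))).
s1^2 = 4, s2^2 = 4, s1^2+s2^2 = 8.
sqrt(2*2*2/(8)) = 1.0.
(m1-m2)^2 = (-5)^2 = 25.
exp(-25/(4*8)) = exp(-0.78125) = 0.457833.
H^2 = 1 - 1.0*0.457833 = 0.5422

0.5422


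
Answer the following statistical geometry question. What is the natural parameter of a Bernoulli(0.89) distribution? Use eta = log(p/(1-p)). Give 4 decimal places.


Natural parameter for Bernoulli: eta = log(p/(1-p)).
p = 0.89, 1-p = 0.11.
p/(1-p) = 8.090909.
eta = log(8.090909) = 2.0907

2.0907


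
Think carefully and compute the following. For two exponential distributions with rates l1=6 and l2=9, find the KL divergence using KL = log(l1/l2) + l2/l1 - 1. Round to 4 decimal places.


KL divergence for exponential family:
KL = log(l1/l2) + l2/l1 - 1.
log(6/9) = -0.405465.
9/6 = 1.5.
KL = -0.405465 + 1.5 - 1 = 0.0945

0.0945


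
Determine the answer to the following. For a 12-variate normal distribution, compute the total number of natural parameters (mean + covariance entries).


Exponential family dimension calculation:
For 12-dim MVN: mean has 12 params, covariance has 12*13/2 = 78 unique entries.
Total dim = 12 + 78 = 90.

90


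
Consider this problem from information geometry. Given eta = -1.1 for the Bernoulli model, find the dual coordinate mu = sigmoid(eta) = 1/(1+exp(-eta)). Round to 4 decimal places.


Dual coordinate (expectation parameter) for Bernoulli:
mu = 1/(1+exp(-eta)).
eta = -1.1.
exp(-eta) = exp(1.1) = 3.004166.
mu = 1/(1+3.004166) = 0.2497

0.2497


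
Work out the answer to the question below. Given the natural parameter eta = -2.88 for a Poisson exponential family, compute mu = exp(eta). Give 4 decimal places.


Expectation parameter for Poisson exponential family:
mu = exp(eta).
eta = -2.88.
mu = exp(-2.88) = 0.0561

0.0561


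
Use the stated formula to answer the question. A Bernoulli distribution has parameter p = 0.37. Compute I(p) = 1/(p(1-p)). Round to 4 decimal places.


For Bernoulli(p), Fisher information is I(p) = 1/(p*(1-p)).
p = 0.37, 1-p = 0.63.
p*(1-p) = 0.2331.
I(p) = 1/0.2331 = 4.2900

4.2900


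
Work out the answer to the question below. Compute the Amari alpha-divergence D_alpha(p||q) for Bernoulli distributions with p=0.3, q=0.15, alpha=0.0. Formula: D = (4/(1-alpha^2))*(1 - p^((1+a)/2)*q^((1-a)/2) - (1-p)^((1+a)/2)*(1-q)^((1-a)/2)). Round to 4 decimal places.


Amari alpha-divergence:
D = (4/(1-alpha^2))*(1 - p^((1+a)/2)*q^((1-a)/2) - (1-p)^((1+a)/2)*(1-q)^((1-a)/2)).
alpha = 0.0, p = 0.3, q = 0.15.
e1 = (1+alpha)/2 = 0.5, e2 = (1-alpha)/2 = 0.5.
t1 = p^e1 * q^e2 = 0.3^0.5 * 0.15^0.5 = 0.212132.
t2 = (1-p)^e1 * (1-q)^e2 = 0.7^0.5 * 0.85^0.5 = 0.771362.
4/(1-alpha^2) = 4.0.
D = 4.0*(1 - 0.212132 - 0.771362) = 0.0660

0.0660


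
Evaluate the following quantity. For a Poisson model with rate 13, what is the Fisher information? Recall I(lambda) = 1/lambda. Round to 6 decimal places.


Fisher information for Poisson: I(lambda) = 1/lambda.
lambda = 13.
I(lambda) = 1/13 = 0.076923

0.076923


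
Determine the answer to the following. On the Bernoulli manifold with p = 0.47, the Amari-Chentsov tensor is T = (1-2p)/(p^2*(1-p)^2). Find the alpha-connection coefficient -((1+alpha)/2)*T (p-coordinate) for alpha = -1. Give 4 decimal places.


Skewness (Amari-Chentsov) tensor: T = (1-2p)/(p^2*(1-p)^2).
p = 0.47, 1-2p = 0.06, p^2 = 0.2209, (1-p)^2 = 0.2809.
T = 0.06/(0.2209 * 0.2809) = 0.96695.
In the p-coordinate, Gamma^(alpha) = Gamma^(0) - (alpha/2)*T with Gamma^(0) = (1/2)*g'(p) = -T/2,
so Gamma^(alpha) = -((1+alpha)/2)*T.
alpha = -1, -(1+alpha)/2 = 0.0.
Gamma = 0.0 * 0.96695 = 0.0000

0.0000


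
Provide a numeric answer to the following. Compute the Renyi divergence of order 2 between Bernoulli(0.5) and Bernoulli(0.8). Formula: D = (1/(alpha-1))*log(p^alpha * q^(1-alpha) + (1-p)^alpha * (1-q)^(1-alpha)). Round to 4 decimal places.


Renyi divergence of order alpha between Bernoulli distributions:
D = (1/(alpha-1))*log(p^alpha * q^(1-alpha) + (1-p)^alpha * (1-q)^(1-alpha)).
alpha = 2, p = 0.5, q = 0.8.
p^alpha * q^(1-alpha) = 0.5^2 * 0.8^-1 = 0.3125.
(1-p)^alpha * (1-q)^(1-alpha) = 0.5^2 * 0.2^-1 = 1.25.
sum = 0.3125 + 1.25 = 1.5625.
D = (1/1)*log(1.5625) = 0.4463

0.4463


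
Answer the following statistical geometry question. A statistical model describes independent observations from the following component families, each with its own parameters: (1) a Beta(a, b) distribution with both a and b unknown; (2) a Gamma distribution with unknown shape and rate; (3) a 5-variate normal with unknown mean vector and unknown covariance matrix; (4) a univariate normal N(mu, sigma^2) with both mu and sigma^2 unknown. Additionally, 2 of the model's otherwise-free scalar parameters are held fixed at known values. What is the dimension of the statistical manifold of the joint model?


The dimension of a statistical manifold equals the number of free
(independent) real parameters of the model. For a product of independent
blocks the parameter counts add.
- Beta (a, b): 2.
- Gamma (shape, rate): 2.
- 5-variate normal: 5 (mean) + 5*6/2 = 15 (symmetric covariance) = 20.
- normal (mu, sigma^2): 2.
Total = 2 + 2 + 20 + 2 = 26.
2 parameter(s) fixed at known values: 26 - 2 = 24.
Dimension = 24

24


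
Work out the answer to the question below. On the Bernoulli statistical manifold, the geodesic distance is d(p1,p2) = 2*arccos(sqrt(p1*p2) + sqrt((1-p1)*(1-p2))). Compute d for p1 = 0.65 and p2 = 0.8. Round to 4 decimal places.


Geodesic distance on Bernoulli manifold:
d(p1,p2) = 2*arccos(sqrt(p1*p2) + sqrt((1-p1)*(1-p2))).
sqrt(p1*p2) = sqrt(0.65*0.8) = 0.72111.
sqrt((1-p1)*(1-p2)) = sqrt(0.35*0.2) = 0.264575.
arg = 0.72111 + 0.264575 = 0.985685.
d = 2*arccos(0.985685) = 0.3388

0.3388


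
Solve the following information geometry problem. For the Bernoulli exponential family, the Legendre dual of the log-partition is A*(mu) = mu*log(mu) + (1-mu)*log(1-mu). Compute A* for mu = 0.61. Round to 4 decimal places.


Legendre transform for Bernoulli:
A*(mu) = mu*log(mu) + (1-mu)*log(1-mu).
mu = 0.61, 1-mu = 0.39.
mu*log(mu) = 0.61*log(0.61) = -0.301521.
(1-mu)*log(1-mu) = 0.39*log(0.39) = -0.367227.
A* = -0.301521 + -0.367227 = -0.6687

-0.6687


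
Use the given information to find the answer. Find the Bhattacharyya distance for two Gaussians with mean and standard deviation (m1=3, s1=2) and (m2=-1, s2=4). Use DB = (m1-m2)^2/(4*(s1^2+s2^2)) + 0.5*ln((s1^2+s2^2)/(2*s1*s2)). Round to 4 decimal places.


Bhattacharyya distance between two Gaussians:
DB = (m1-m2)^2/(4*(s1^2+s2^2)) + (1/2)*ln((s1^2+s2^2)/(2*s1*s2)).
(m1-m2)^2 = (4)^2 = 16.
s1^2+s2^2 = 4 + 16 = 20.
term1 = 16/80 = 0.2.
term2 = 0.5*ln(20/16.0) = 0.111572.
DB = 0.2 + 0.111572 = 0.3116

0.3116


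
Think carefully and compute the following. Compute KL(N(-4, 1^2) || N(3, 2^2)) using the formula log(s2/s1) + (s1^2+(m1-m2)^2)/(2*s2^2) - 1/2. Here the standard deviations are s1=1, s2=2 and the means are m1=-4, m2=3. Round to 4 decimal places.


KL divergence between normal distributions:
KL = log(s2/s1) + (s1^2 + (m1-m2)^2)/(2*s2^2) - 1/2.
log(2/1) = 0.693147.
(1^2 + (-4-3)^2)/(2*2^2) = (1 + 49)/8 = 6.25.
KL = 0.693147 + 6.25 - 0.5 = 6.4431

6.4431


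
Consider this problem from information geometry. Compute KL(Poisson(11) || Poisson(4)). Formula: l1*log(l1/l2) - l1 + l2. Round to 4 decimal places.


KL divergence for Poisson:
KL = l1*log(l1/l2) - l1 + l2.
l1 = 11, l2 = 4.
log(11/4) = 1.011601.
l1*log(l1/l2) = 11 * 1.011601 = 11.12761.
KL = 11.12761 - 11 + 4 = 4.1276

4.1276


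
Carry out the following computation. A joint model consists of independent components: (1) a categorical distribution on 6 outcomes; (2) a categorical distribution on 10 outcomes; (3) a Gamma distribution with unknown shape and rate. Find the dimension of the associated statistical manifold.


The dimension of a statistical manifold equals the number of free
(independent) real parameters of the model. For a product of independent
blocks the parameter counts add.
- categorical on 6 outcomes (probabilities sum to 1): 6-1 = 5.
- categorical on 10 outcomes (probabilities sum to 1): 10-1 = 9.
- Gamma (shape, rate): 2.
Total = 5 + 9 + 2 = 16.
Dimension = 16

16
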